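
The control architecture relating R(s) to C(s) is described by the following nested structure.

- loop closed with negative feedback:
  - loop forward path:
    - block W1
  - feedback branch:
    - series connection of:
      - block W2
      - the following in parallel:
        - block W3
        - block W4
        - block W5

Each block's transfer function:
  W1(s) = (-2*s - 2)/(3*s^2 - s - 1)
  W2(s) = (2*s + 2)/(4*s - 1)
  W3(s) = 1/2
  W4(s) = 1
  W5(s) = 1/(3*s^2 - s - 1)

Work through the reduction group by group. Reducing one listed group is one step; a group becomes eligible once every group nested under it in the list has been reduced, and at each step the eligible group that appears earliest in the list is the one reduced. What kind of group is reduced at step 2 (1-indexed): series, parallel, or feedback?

Step 1 - parallel reduction of W3, W4, W5
Step 2 - cascade W2, (W3+W4+W5)
Step 3 - feedback reduction of W1, (W2*(W3+W4+W5))
The group at step 2 is a series group.

Answer: series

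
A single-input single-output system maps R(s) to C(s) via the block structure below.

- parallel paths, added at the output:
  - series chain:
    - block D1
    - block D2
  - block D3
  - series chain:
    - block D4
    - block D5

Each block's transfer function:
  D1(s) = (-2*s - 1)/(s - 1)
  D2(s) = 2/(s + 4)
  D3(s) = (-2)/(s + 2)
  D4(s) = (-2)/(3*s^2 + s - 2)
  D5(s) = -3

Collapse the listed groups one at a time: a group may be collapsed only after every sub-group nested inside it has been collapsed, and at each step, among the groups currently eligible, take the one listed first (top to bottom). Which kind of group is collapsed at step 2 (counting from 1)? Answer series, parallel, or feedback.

Reducing step by step:

Step 1 - multiply D1, D2 (series)
Step 2 - cascade D4, D5
Step 3 - combine (D1*D2), D3, (D4*D5) in parallel
Step 2 collapses a series group.

Answer: series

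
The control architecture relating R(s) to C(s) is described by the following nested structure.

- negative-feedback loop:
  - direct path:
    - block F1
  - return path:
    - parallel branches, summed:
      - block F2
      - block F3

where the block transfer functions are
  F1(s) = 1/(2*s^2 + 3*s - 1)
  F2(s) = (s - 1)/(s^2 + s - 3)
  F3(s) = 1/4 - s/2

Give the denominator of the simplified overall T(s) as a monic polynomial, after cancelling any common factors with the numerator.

The answer is s^4 + 9*s^3/4 - 17*s^2/8 - 29*s/8 + 5/8.

Reasoning:
Step 1 - parallel reduction of F2, F3, giving (-2*s^3 - s^2 + 11*s - 7)/(4*s^2 + 4*s - 12)
Step 2 - collapse the loop (F1 forward, (F2+F3) return), giving (4*s^2 + 4*s - 12)/(8*s^4 + 18*s^3 - 17*s^2 - 29*s + 5)
Step 2 gives the fully reduced T(s), with no common factor left to cancel. The denominator's leading coefficient is 8, so divide each of its coefficients by 8 to get the monic form.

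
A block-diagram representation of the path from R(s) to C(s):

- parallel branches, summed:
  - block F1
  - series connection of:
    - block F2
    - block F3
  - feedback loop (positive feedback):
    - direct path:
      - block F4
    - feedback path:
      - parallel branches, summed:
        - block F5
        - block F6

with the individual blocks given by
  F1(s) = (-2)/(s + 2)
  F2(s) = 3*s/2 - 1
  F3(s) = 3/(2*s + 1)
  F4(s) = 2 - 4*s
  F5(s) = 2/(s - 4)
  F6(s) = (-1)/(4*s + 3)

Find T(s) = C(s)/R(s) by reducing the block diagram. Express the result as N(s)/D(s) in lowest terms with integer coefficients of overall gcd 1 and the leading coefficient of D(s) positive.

1. series reduction of F2, F3 gives (9*s - 6)/(4*s + 2)
2. add F5, F6 (parallel) gives (7*s + 10)/(4*s^2 - 13*s - 12)
3. feedback reduction of F4, (F5+F6) gives (-16*s^3 + 60*s^2 + 22*s - 24)/(32*s^2 + 13*s - 32)
4. sum the parallel branches F1, (F2*F3), [F4/(1-F4*(F5+F6))], which is the overall transfer function T(s) = C(s)/R(s) in lowest terms

Therefore the answer is (-64*s^5 + 368*s^4 + 869*s^3 - 384*s^2 - 488*s + 416)/(128*s^4 + 372*s^3 + 130*s^2 - 268*s - 128).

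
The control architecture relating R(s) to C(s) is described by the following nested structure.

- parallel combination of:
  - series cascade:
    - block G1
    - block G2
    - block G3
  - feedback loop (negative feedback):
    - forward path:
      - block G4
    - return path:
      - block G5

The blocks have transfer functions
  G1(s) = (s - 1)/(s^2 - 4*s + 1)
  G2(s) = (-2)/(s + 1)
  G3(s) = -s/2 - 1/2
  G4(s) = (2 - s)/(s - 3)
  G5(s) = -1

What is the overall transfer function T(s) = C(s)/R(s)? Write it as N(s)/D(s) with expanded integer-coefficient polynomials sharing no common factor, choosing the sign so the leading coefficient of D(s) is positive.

Reducing step by step:

[1] combine G1, G2, G3 in series, giving (s - 1)/(s^2 - 4*s + 1)
[2] reduce the feedback loop with forward G4 and return G5, giving (2 - s)/(2*s - 5)
[3] parallel reduction of (G1*G2*G3), [G4/(1+G4*G5)], which is the overall transfer function T(s) = C(s)/R(s) in lowest terms

Answer: (-s^3 + 8*s^2 - 16*s + 7)/(2*s^3 - 13*s^2 + 22*s - 5)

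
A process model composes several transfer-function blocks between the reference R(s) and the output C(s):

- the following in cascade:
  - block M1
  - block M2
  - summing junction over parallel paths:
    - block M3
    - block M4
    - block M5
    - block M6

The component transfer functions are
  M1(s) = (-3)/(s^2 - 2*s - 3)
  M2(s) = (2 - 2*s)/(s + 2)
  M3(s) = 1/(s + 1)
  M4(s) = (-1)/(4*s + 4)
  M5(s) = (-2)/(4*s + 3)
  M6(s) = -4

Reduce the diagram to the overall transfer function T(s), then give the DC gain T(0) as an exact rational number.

Answer: -47/12

Working:
Step 1 - combine M3, M4, M5, M6 in parallel, giving (-64*s^2 - 108*s - 47)/(16*s^2 + 28*s + 12)
Step 2 - series reduction of M1, M2, (M3+M4+M5+M6), giving (-192*s^3 - 132*s^2 + 183*s + 141)/(8*s^5 + 14*s^4 - 50*s^3 - 146*s^2 - 126*s - 36)
That last expression is T(s); at s = 0 only the constant terms survive, so T(0) = 141/(-36) = -47/12.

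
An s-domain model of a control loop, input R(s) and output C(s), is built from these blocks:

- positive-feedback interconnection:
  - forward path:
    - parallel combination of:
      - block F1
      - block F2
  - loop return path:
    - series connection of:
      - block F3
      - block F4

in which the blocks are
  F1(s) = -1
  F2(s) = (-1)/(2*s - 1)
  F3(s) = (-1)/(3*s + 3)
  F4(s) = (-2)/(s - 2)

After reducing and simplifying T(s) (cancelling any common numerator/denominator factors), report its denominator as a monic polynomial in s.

Answer: s^3 - 3*s^2/2 - 5*s/6 + 1

Working:
Step 1: sum the parallel branches F1, F2 -> (-2*s)/(2*s - 1)
Step 2: multiply F3, F4 (series) -> 2/(3*s^2 - 3*s - 6)
Step 3: collapse the loop ((F1+F2) forward, (F3*F4) return) -> (-6*s^3 + 6*s^2 + 12*s)/(6*s^3 - 9*s^2 - 5*s + 6)
That last expression is T(s), already simplified. Scaling its denominator by 1/6 (the reciprocal of the leading coefficient) yields the monic denominator.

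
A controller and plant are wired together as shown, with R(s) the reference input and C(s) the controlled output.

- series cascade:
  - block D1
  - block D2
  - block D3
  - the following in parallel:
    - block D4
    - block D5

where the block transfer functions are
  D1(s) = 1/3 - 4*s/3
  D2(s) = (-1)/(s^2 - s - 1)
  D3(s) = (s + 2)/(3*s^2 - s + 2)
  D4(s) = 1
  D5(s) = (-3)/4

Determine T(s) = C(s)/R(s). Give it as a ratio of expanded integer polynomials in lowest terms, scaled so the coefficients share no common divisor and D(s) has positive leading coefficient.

Answer: (4*s^2 + 7*s - 2)/(36*s^4 - 48*s^3 - 12*s - 24)

Working:
Step 1. reduce the parallel group D4, D5 -> 1/4
Step 2. multiply D1, D2, D3, (D4+D5) (series), giving the overall T(s)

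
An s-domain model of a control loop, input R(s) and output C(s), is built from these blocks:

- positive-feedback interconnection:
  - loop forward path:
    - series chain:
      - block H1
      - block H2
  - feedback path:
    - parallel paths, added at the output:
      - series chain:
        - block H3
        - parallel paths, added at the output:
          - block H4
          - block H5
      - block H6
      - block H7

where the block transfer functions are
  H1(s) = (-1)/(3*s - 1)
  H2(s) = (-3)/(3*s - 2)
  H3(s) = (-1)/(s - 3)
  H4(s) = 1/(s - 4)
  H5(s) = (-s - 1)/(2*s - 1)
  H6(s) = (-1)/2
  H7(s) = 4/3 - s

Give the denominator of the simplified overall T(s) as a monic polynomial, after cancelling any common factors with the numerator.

The answer is s^5 - 49*s^4/6 + 184*s^3/9 - 193*s^2/12 + 143*s/36 + 5/6.

Reasoning:
1. reduce the series chain H1, H2 = 3/(9*s^2 - 9*s + 2)
2. combine H4, H5 in parallel = (-s^2 + 5*s + 3)/(2*s^2 - 9*s + 4)
3. combine H3, (H4+H5) in series = (s^2 - 5*s - 3)/(2*s^3 - 15*s^2 + 31*s - 12)
4. add (H3*(H4+H5)), H6, H7 (parallel) = (-12*s^4 + 100*s^3 - 255*s^2 + 197*s - 78)/(12*s^3 - 90*s^2 + 186*s - 72)
5. apply the feedback formula to (H1*H2), ((H3*(H4+H5))+H6+H7) = (12*s^3 - 90*s^2 + 186*s - 72)/(36*s^5 - 294*s^4 + 736*s^3 - 579*s^2 + 143*s + 30)
No further cancellation is possible in the step-5 result, so that is T(s). Its denominator becomes monic after dividing by the leading coefficient 36.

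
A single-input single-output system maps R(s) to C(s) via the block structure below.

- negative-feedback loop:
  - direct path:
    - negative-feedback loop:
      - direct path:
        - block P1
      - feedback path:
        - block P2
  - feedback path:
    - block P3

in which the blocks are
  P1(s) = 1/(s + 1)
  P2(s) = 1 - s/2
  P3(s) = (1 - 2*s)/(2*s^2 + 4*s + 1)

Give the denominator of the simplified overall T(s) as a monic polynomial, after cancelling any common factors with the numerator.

Answer: s^3 + 6*s^2 + 13*s/2 + 3

Working:
1. reduce the feedback loop with forward P1 and return P2 = 2/(s + 4)
2. close the feedback loop around [P1/(1+P1*P2)], P3 = (4*s^2 + 8*s + 2)/(2*s^3 + 12*s^2 + 13*s + 6)
Step 2 gives the fully reduced T(s), with no common factor left to cancel. The denominator's leading coefficient is 2, so divide each of its coefficients by 2 to get the monic form.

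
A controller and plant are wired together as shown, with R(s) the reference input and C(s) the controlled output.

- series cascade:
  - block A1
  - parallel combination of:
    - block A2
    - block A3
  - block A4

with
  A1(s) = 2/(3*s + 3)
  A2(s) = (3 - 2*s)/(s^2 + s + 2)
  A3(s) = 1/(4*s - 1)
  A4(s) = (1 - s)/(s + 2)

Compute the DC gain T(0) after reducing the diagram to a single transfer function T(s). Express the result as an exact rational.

First reduce the diagram to T(s).

Step 1: sum the parallel branches A2, A3, giving (-7*s^2 + 15*s - 1)/(4*s^3 + 3*s^2 + 7*s - 2)
Step 2: combine A1, (A2+A3), A4 in series, giving (14*s^3 - 44*s^2 + 32*s - 2)/(12*s^5 + 45*s^4 + 72*s^3 + 75*s^2 + 24*s - 12)
That last expression is T(s); at s = 0 only the constant terms survive, so T(0) = -2/(-12) = 1/6.

Answer: 1/6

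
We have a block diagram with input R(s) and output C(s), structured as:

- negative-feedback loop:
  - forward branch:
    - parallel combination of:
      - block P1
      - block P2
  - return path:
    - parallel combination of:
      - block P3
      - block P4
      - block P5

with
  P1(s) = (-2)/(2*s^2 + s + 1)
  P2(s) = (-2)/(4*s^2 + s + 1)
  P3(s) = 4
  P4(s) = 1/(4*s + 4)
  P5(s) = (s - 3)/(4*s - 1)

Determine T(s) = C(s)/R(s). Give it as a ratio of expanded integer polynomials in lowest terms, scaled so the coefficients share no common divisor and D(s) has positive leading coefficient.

Reducing step by step:

(1) parallel reduction of P1, P2; result (-12*s^2 - 4*s - 4)/(8*s^4 + 6*s^3 + 7*s^2 + 2*s + 1)
(2) add P3, P4, P5 (parallel); result (68*s^2 + 44*s - 29)/(16*s^2 + 12*s - 4)
(3) collapse the loop ((P1+P2) forward, (P3+P4+P5) return); the result is T(s) itself (integer coefficients, no common factor, positive leading denominator coefficient)

Answer: (-48*s^4 - 52*s^3 - 16*s^2 - 8*s + 4)/(32*s^6 + 48*s^5 - 166*s^4 - 177*s^3 - 22*s^2 - 14*s + 28)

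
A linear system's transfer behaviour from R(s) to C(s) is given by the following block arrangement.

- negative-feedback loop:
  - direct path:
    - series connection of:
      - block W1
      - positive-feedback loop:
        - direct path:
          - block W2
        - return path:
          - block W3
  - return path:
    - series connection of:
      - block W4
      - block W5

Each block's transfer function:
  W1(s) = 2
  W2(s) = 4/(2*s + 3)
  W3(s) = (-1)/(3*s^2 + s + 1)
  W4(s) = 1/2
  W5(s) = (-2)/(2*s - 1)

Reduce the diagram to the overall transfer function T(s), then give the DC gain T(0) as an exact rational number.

Reducing step by step:

Step 1. reduce the feedback loop with forward W2 and return W3 -> (12*s^2 + 4*s + 4)/(6*s^3 + 11*s^2 + 5*s + 7)
Step 2. multiply W1, [W2/(1-W2*W3)] (series) -> (24*s^2 + 8*s + 8)/(6*s^3 + 11*s^2 + 5*s + 7)
Step 3. combine W4, W5 in series -> (-1)/(2*s - 1)
Step 4. feedback reduction of (W1*[W2/(1-W2*W3)]), (W4*W5) -> (48*s^3 - 8*s^2 + 8*s - 8)/(12*s^4 + 16*s^3 - 25*s^2 + s - 15)
Evaluating the step-4 result (the overall T(s)) at s = 0 gives T(0) = -8/(-15) = 8/15.

Answer: 8/15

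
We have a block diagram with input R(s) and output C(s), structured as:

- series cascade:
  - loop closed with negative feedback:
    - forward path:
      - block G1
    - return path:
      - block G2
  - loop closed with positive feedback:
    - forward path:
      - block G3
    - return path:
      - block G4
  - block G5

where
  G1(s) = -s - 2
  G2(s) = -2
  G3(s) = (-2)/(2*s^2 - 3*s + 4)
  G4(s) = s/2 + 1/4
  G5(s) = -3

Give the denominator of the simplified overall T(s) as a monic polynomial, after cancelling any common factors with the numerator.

Step 1. close the feedback loop around G1, G2 gives (-s - 2)/(2*s + 5)
Step 2. close the feedback loop around G3, G4 gives (-4)/(4*s^2 - 4*s + 9)
Step 3. combine [G1/(1+G1*G2)], [G3/(1-G3*G4)], G5 in series gives (-12*s - 24)/(8*s^3 + 12*s^2 - 2*s + 45)
No further cancellation is possible in the step-3 result, so that is T(s). Its denominator becomes monic after dividing by the leading coefficient 8.

Hence the answer: s^3 + 3*s^2/2 - s/4 + 45/8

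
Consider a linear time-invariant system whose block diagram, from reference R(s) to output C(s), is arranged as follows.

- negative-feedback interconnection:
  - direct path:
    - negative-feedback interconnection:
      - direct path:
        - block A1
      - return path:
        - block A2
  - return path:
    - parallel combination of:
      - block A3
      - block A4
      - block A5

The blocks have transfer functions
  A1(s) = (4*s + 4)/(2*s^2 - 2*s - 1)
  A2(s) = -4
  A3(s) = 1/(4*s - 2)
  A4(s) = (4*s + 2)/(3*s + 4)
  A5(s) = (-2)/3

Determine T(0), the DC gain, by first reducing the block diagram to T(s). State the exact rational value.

First reduce the diagram to T(s).

[1] apply the feedback formula to A1, A2 = (4*s + 4)/(2*s^2 - 18*s - 17)
[2] reduce the parallel group A3, A4, A5 = (24*s^2 - 11*s + 16)/(36*s^2 + 30*s - 24)
[3] close the feedback loop around [A1/(1+A1*A2)], (A3+A4+A5) = (72*s^3 + 132*s^2 + 12*s - 48)/(36*s^4 - 246*s^3 - 574*s^2 - 29*s + 236)
Evaluating the step-3 result (the overall T(s)) at s = 0 gives T(0) = -48/236 = -12/59.

Answer: -12/59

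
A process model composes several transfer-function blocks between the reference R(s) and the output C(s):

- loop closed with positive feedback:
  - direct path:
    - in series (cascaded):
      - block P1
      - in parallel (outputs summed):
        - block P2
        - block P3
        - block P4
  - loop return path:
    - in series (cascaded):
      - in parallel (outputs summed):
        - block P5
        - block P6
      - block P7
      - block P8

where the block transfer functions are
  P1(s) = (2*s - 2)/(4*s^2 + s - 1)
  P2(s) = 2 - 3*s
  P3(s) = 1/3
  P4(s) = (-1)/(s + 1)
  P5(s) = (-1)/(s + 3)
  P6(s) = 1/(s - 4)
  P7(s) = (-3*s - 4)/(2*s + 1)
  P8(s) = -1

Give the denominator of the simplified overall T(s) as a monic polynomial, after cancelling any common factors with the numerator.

The answer is s^6 + 3*s^5/4 + 21*s^4/8 - 105*s^3/8 - 821*s^2/24 - 31*s/8 + 65/6.

Reasoning:
Step 1: sum the parallel branches P2, P3, P4; result (-9*s^2 - 2*s + 4)/(3*s + 3)
Step 2: combine P1, (P2+P3+P4) in series; result (-18*s^3 + 14*s^2 + 12*s - 8)/(12*s^3 + 15*s^2 - 3)
Step 3: reduce the parallel group P5, P6; result 7/(s^2 - s - 12)
Step 4: series reduction of (P5+P6), P7, P8; result (21*s + 28)/(2*s^3 - s^2 - 25*s - 12)
Step 5: close the feedback loop around (P1*(P2+P3+P4)), ((P5+P6)*P7*P8); result (-36*s^6 + 46*s^5 + 460*s^4 - 162*s^3 - 460*s^2 + 56*s + 96)/(24*s^6 + 18*s^5 + 63*s^4 - 315*s^3 - 821*s^2 - 93*s + 260)
T(s) is the step-5 result (common factors already cancelled). Leading coefficient of the denominator: 24. Divide through by 24 for the monic polynomial.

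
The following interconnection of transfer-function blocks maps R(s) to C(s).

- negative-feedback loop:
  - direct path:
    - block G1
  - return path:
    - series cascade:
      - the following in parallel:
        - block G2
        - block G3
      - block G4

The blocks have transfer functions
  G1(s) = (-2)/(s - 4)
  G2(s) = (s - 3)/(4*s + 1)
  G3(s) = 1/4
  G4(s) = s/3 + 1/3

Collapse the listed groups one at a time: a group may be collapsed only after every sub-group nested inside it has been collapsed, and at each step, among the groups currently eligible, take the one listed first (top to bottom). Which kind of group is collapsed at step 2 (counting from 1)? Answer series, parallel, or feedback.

Step 1: sum the parallel branches G2, G3
Step 2: multiply (G2+G3), G4 (series)
Step 3: feedback reduction of G1, ((G2+G3)*G4)
Step 2: series.

Answer: series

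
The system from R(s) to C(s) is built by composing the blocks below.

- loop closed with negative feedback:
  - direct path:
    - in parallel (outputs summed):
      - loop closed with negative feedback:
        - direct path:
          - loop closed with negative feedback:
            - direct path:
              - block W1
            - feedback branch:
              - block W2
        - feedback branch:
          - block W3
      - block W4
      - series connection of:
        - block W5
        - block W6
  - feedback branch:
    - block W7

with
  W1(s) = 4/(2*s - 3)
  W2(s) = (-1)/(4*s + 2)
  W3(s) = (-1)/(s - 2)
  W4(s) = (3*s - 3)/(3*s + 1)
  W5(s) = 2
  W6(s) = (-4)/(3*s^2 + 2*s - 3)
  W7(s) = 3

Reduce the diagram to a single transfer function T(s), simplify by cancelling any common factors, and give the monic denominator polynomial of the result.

First reduce the diagram to T(s).

Step 1 - collapse the loop (W1 forward, W2 return) = (8*s + 4)/(4*s^2 - 4*s - 5)
Step 2 - close the feedback loop around [W1/(1+W1*W2)], W3 = (8*s^2 - 12*s - 8)/(4*s^3 - 12*s^2 - 5*s + 6)
Step 3 - combine W5, W6 in series = (-8)/(3*s^2 + 2*s - 3)
Step 4 - sum the parallel branches [[W1/(1+W1*W2)]/(1+[W1/(1+W1*W2)]*W3)], W4, (W5*W6) = (36*s^6 - 48*s^5 - 201*s^4 + 305*s^3 + 153*s^2 - 147*s + 30)/(36*s^6 - 72*s^5 - 181*s^4 + 81*s^3 + 125*s^2 - 27*s - 18)
Step 5 - feedback reduction of ([[W1/(1+W1*W2)]/(1+[W1/(1+W1*W2)]*W3)]+W4+(W5*W6)), W7 = (36*s^6 - 48*s^5 - 201*s^4 + 305*s^3 + 153*s^2 - 147*s + 30)/(144*s^6 - 216*s^5 - 784*s^4 + 996*s^3 + 584*s^2 - 468*s + 72)
T(s) is the step-5 result (common factors already cancelled). Leading coefficient of the denominator: 144. Divide through by 144 for the monic polynomial.

Answer: s^6 - 3*s^5/2 - 49*s^4/9 + 83*s^3/12 + 73*s^2/18 - 13*s/4 + 1/2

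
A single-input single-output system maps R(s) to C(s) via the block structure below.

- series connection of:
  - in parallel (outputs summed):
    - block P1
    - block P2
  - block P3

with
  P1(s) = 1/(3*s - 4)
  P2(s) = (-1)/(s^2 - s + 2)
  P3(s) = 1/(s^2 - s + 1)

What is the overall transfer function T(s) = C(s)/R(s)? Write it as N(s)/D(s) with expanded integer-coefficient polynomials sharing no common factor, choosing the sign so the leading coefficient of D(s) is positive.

(1) combine P1, P2 in parallel, giving (s^2 - 4*s + 6)/(3*s^3 - 7*s^2 + 10*s - 8)
(2) reduce the series chain (P1+P2), P3; the result is T(s) itself (integer coefficients, no common factor, positive leading denominator coefficient)

Therefore the answer is (s^2 - 4*s + 6)/(3*s^5 - 10*s^4 + 20*s^3 - 25*s^2 + 18*s - 8).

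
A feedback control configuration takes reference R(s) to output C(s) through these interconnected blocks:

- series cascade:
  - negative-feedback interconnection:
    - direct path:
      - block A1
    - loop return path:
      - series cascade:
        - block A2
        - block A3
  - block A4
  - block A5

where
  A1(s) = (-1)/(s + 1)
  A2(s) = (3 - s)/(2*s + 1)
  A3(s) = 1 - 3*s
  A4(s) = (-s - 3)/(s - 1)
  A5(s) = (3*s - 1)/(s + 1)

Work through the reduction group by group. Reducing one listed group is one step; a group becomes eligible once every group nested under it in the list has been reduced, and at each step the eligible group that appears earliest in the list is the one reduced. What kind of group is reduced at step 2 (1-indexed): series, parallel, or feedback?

1. series reduction of A2, A3
2. collapse the loop (A1 forward, (A2*A3) return)
3. cascade [A1/(1+A1*(A2*A3))], A4, A5
Step 2 collapses a feedback group.

Final answer: feedback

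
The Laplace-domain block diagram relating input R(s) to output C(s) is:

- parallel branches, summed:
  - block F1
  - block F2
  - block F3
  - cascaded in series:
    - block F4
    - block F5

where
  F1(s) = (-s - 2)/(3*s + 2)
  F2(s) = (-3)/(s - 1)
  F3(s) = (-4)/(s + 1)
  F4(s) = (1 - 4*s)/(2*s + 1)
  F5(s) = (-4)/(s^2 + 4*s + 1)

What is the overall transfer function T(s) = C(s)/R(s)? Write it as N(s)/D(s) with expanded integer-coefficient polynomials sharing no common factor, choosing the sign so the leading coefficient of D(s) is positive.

Answer: (-2*s^6 - 55*s^5 - 185*s^4 - 201*s^3 - 103*s^2 - 6*s + 12)/(6*s^6 + 31*s^5 + 30*s^4 - 16*s^3 - 34*s^2 - 15*s - 2)

Working:
(1) series reduction of F4, F5, giving (16*s - 4)/(2*s^3 + 9*s^2 + 6*s + 1)
(2) parallel reduction of F1, F2, F3, (F4*F5), giving the overall T(s)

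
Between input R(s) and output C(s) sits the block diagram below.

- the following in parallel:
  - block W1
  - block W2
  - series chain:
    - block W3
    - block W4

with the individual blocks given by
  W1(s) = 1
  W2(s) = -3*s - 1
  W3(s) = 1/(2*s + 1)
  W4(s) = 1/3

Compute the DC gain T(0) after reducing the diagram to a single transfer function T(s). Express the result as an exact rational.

First reduce the diagram to T(s).

Step 1: reduce the series chain W3, W4: 1/(6*s + 3)
Step 2: combine W1, W2, (W3*W4) in parallel: (-18*s^2 - 9*s + 1)/(6*s + 3)
That last expression is T(s); at s = 0 only the constant terms survive, so T(0) = 1/3.

Answer: 1/3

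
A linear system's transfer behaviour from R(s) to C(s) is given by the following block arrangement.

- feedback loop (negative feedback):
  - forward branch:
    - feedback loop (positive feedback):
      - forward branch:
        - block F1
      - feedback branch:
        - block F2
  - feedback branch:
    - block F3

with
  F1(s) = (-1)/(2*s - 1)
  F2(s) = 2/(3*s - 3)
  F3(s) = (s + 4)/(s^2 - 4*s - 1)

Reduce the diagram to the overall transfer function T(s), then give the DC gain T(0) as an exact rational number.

1. close the feedback loop around F1, F2 gives (3 - 3*s)/(6*s^2 - 9*s + 5)
2. close the feedback loop around [F1/(1-F1*F2)], F3 gives (-3*s^3 + 15*s^2 - 9*s - 3)/(6*s^4 - 33*s^3 + 32*s^2 - 20*s + 7)
Evaluating the step-2 result (the overall T(s)) at s = 0 gives T(0) = -3/7.

Therefore the answer is -3/7.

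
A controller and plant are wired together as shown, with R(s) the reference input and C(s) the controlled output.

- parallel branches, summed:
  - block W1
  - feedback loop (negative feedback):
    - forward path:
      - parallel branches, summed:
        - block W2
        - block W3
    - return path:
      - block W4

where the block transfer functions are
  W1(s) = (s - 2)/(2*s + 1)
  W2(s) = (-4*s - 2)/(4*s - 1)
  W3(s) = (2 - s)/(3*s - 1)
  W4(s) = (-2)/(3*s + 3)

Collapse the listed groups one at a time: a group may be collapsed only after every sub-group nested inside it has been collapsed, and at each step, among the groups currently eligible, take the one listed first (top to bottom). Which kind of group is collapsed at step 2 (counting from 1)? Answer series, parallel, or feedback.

[1] combine W2, W3 in parallel
[2] apply the feedback formula to (W2+W3), W4
[3] combine W1, [(W2+W3)/(1+(W2+W3)*W4)] in parallel
Step 2 collapses a feedback group.

Therefore the answer is feedback.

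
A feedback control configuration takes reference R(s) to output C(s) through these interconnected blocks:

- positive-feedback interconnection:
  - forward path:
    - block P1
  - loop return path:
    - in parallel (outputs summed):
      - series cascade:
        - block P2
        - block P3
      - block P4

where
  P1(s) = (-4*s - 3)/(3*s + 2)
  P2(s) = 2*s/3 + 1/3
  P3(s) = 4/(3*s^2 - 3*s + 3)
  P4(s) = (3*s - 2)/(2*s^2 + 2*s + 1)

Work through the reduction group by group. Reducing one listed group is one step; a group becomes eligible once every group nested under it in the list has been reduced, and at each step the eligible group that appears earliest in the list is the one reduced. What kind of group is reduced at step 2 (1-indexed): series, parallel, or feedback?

Answer: parallel

Working:
(1) cascade P2, P3
(2) reduce the parallel group (P2*P3), P4
(3) apply the feedback formula to P1, ((P2*P3)+P4)
So the answer for step 2 is parallel.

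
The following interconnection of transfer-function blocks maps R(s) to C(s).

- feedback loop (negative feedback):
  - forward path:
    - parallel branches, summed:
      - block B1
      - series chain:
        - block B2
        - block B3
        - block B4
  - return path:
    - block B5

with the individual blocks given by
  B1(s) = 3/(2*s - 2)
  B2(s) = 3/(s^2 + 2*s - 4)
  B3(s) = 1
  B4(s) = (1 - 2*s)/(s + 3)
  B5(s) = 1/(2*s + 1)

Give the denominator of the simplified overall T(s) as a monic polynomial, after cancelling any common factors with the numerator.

(1) multiply B2, B3, B4 (series); result (3 - 6*s)/(s^3 + 5*s^2 + 2*s - 12)
(2) sum the parallel branches B1, (B2*B3*B4); result (3*s^3 + 3*s^2 + 24*s - 42)/(2*s^4 + 8*s^3 - 6*s^2 - 28*s + 24)
(3) collapse the loop ((B1+(B2*B3*B4)) forward, B5 return); result (6*s^4 + 9*s^3 + 51*s^2 - 60*s - 42)/(4*s^5 + 18*s^4 - s^3 - 59*s^2 + 44*s - 18)
The result of step 3 is T(s) in lowest terms. Its denominator has leading coefficient 4; dividing the denominator through by 4 makes it monic.

Answer: s^5 + 9*s^4/2 - s^3/4 - 59*s^2/4 + 11*s - 9/2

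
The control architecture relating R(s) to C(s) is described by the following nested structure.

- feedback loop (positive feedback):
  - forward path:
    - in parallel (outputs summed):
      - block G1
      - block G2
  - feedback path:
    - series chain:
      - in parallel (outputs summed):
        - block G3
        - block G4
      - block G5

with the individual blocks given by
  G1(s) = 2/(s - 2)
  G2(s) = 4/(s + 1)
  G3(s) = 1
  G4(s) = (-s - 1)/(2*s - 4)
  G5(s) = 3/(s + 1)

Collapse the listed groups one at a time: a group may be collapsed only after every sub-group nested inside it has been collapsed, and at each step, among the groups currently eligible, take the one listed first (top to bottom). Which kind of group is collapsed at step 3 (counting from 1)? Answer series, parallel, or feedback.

(1) reduce the parallel group G1, G2
(2) reduce the parallel group G3, G4
(3) combine (G3+G4), G5 in series
(4) close the feedback loop around (G1+G2), ((G3+G4)*G5)
So the answer for step 3 is series.

Hence the answer: series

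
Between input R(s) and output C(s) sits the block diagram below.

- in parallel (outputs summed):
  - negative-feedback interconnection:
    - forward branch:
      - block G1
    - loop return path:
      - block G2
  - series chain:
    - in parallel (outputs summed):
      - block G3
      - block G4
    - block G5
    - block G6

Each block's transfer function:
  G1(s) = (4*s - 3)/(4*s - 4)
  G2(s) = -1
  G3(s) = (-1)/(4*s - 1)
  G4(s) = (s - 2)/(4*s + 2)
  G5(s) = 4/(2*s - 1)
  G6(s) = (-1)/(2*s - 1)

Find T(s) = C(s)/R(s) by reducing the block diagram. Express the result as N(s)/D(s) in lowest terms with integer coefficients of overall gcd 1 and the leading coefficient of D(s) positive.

The answer is (-128*s^5 + 192*s^4 - 56*s^3 - 44*s^2 + 48*s - 3)/(32*s^4 - 24*s^3 - 4*s^2 + 6*s - 1).

Reasoning:
(1) close the feedback loop around G1, G2, giving 3 - 4*s
(2) sum the parallel branches G3, G4, giving (4*s^2 - 13*s)/(16*s^2 + 4*s - 2)
(3) combine (G3+G4), G5, G6 in series, giving (-8*s^2 + 26*s)/(32*s^4 - 24*s^3 - 4*s^2 + 6*s - 1)
(4) reduce the parallel group [G1/(1+G1*G2)], ((G3+G4)*G5*G6), giving the overall T(s)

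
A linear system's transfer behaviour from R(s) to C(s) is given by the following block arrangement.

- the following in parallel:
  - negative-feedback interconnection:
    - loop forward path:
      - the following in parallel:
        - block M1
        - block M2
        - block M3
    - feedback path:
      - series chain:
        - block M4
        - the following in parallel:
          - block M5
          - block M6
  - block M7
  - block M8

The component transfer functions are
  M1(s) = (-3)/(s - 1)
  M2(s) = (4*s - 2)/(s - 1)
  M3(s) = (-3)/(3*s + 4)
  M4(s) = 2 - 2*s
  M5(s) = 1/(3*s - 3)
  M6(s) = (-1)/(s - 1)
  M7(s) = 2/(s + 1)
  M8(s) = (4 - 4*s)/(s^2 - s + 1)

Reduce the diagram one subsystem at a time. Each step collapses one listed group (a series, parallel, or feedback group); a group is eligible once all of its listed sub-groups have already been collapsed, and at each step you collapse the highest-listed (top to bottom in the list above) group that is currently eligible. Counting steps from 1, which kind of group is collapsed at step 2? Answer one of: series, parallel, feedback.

Step 1. add M1, M2, M3 (parallel)
Step 2. sum the parallel branches M5, M6
Step 3. multiply M4, (M5+M6) (series)
Step 4. feedback reduction of (M1+M2+M3), (M4*(M5+M6))
Step 5. parallel reduction of [(M1+M2+M3)/(1+(M1+M2+M3)*(M4*(M5+M6)))], M7, M8
So the answer for step 2 is parallel.

Therefore the answer is parallel.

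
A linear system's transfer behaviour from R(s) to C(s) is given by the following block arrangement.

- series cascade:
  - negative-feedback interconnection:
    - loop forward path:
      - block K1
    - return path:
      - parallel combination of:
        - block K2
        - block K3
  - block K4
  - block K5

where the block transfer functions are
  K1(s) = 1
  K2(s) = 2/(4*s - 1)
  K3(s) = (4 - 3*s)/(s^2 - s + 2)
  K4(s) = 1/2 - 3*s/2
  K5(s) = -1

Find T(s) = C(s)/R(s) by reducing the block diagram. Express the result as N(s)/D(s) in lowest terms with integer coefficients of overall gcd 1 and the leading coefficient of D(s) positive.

Step 1: add K2, K3 (parallel) -> (-10*s^2 + 17*s)/(4*s^3 - 5*s^2 + 9*s - 2)
Step 2: apply the feedback formula to K1, (K2+K3) -> (4*s^3 - 5*s^2 + 9*s - 2)/(4*s^3 - 15*s^2 + 26*s - 2)
Step 3: cascade [K1/(1+K1*(K2+K3))], K4, K5; the result is T(s) itself (integer coefficients, no common factor, positive leading denominator coefficient)

Therefore the answer is (12*s^4 - 19*s^3 + 32*s^2 - 15*s + 2)/(8*s^3 - 30*s^2 + 52*s - 4).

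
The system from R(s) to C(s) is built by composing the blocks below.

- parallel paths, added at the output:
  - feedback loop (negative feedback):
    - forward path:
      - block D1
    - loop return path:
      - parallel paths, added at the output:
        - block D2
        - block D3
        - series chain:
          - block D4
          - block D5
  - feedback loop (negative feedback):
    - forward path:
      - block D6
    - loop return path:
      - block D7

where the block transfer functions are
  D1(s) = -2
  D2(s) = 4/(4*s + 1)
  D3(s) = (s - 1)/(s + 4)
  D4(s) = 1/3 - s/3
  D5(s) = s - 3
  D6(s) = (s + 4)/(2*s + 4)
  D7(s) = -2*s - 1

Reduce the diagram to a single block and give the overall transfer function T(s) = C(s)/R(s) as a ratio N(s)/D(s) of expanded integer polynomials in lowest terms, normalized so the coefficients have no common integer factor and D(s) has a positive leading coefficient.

Step 1: cascade D4, D5: -s^2/3 + 4*s/3 - 1
Step 2: parallel reduction of D2, D3, (D4*D5): (-4*s^4 - s^3 + 64*s^2 - 32*s + 33)/(12*s^2 + 51*s + 12)
Step 3: feedback reduction of D1, (D2+D3+(D4*D5)): (-24*s^2 - 102*s - 24)/(8*s^4 + 2*s^3 - 116*s^2 + 115*s - 54)
Step 4: feedback reduction of D6, D7: (-s - 4)/(2*s^2 + 7*s)
Step 5: sum the parallel branches [D1/(1+D1*(D2+D3+(D4*D5)))], [D6/(1+D6*D7)]: this yields T(s), and no further normalization is needed

Therefore the answer is (-8*s^5 - 82*s^4 - 264*s^3 - 413*s^2 - 574*s + 216)/(16*s^6 + 60*s^5 - 218*s^4 - 582*s^3 + 697*s^2 - 378*s).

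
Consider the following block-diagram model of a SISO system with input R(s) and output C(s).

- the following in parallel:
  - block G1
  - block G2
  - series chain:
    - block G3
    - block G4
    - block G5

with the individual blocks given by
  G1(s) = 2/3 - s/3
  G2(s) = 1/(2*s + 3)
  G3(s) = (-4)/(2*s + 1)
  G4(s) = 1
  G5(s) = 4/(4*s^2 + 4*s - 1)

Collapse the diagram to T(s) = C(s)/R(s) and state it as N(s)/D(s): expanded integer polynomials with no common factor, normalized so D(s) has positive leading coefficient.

Step 1. cascade G3, G4, G5 -> (-16)/(8*s^3 + 12*s^2 + 2*s - 1)
Step 2. add G1, G2, (G3*G4*G5) (parallel); the result is T(s) itself (integer coefficients, no common factor, positive leading denominator coefficient)

Hence the answer: (-16*s^5 - 16*s^4 + 80*s^3 + 112*s^2 - 79*s - 153)/(48*s^4 + 144*s^3 + 120*s^2 + 12*s - 9)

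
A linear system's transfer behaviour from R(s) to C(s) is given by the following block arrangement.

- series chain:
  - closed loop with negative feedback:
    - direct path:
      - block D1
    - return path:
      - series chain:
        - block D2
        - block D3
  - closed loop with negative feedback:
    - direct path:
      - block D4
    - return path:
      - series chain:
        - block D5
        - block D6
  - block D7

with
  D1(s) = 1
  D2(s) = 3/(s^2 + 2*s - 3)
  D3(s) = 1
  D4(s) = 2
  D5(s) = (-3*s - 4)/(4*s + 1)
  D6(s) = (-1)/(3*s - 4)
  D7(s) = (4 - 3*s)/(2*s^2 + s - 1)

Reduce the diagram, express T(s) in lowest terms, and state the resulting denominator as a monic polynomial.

Reducing step by step:

[1] combine D2, D3 in series gives 3/(s^2 + 2*s - 3)
[2] feedback reduction of D1, (D2*D3) gives (s^2 + 2*s - 3)/(s^2 + 2*s)
[3] multiply D5, D6 (series) gives (3*s + 4)/(12*s^2 - 13*s - 4)
[4] feedback reduction of D4, (D5*D6) gives (24*s^2 - 26*s - 8)/(12*s^2 - 7*s + 4)
[5] combine [D1/(1+D1*(D2*D3))], [D4/(1+D4*(D5*D6))], D7 in series gives (-72*s^5 + 30*s^4 + 484*s^3 - 714*s^2 + 176*s + 96)/(24*s^6 + 46*s^5 - 15*s^4 - 11*s^3 + 18*s^2 - 8*s)
The result of step 5 is T(s) in lowest terms. Its denominator has leading coefficient 24; dividing the denominator through by 24 makes it monic.

Answer: s^6 + 23*s^5/12 - 5*s^4/8 - 11*s^3/24 + 3*s^2/4 - s/3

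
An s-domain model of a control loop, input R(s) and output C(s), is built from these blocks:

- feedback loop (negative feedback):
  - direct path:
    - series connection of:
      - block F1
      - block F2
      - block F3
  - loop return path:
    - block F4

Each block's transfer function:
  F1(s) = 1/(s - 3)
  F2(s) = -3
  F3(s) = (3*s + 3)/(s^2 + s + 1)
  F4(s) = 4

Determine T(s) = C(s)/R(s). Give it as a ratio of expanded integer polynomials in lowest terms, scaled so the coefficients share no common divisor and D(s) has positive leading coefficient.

The answer is (-9*s - 9)/(s^3 - 2*s^2 - 38*s - 39).

Reasoning:
Step 1. combine F1, F2, F3 in series -> (-9*s - 9)/(s^3 - 2*s^2 - 2*s - 3)
Step 2. reduce the feedback loop with forward (F1*F2*F3) and return F4: this yields T(s), and no further normalization is needed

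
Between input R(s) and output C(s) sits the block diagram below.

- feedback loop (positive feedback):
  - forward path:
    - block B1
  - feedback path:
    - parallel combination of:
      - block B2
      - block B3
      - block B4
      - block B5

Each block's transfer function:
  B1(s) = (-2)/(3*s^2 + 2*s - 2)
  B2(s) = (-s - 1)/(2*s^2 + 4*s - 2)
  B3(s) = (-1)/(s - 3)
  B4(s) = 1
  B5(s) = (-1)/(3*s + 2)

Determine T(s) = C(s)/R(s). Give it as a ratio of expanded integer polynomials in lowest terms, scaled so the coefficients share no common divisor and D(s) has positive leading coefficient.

(1) sum the parallel branches B2, B3, B4, B5 -> (6*s^4 - 13*s^3 - 56*s^2 + 15*s + 16)/(6*s^4 - 2*s^3 - 46*s^2 - 10*s + 12)
(2) apply the feedback formula to B1, (B2+B3+B4+B5); the result is T(s) itself (integer coefficients, no common factor, positive leading denominator coefficient)

Final answer: (-6*s^4 + 2*s^3 + 46*s^2 + 10*s - 12)/(9*s^6 + 3*s^5 - 71*s^4 - 72*s^3 - 2*s^2 + 37*s + 4)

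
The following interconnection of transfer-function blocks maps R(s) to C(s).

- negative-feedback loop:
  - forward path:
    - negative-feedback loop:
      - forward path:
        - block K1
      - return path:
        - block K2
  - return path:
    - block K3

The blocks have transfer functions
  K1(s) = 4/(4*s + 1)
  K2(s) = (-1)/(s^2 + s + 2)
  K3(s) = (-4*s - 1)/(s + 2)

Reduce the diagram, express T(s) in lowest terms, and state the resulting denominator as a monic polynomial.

First reduce the diagram to T(s).

Step 1. reduce the feedback loop with forward K1 and return K2 = (4*s^2 + 4*s + 8)/(4*s^3 + 5*s^2 + 9*s - 2)
Step 2. apply the feedback formula to [K1/(1+K1*K2)], K3 = (4*s^3 + 12*s^2 + 16*s + 16)/(4*s^4 - 3*s^3 - s^2 - 20*s - 12)
T(s) is the step-2 result (common factors already cancelled). Leading coefficient of the denominator: 4. Divide through by 4 for the monic polynomial.

Answer: s^4 - 3*s^3/4 - s^2/4 - 5*s - 3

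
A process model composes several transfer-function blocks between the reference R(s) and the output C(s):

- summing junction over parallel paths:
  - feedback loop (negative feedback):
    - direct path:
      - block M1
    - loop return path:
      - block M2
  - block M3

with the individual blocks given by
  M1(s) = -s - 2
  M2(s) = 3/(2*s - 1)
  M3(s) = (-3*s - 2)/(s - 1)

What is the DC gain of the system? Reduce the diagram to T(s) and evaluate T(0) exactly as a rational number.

Answer: 12/7

Working:
(1) feedback reduction of M1, M2 gives (2*s^2 + 3*s - 2)/(s + 7)
(2) sum the parallel branches [M1/(1+M1*M2)], M3 gives (2*s^3 - 2*s^2 - 28*s - 12)/(s^2 + 6*s - 7)
The step-2 result is T(s). Setting s = 0: T(0) = -12/(-7) = 12/7.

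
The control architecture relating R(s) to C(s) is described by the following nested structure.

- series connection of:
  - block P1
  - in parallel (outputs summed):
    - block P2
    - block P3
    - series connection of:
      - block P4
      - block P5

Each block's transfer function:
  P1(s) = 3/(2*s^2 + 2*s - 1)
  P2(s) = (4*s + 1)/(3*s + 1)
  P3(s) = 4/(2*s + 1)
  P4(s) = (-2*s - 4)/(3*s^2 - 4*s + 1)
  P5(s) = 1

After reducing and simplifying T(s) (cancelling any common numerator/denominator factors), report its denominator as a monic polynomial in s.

Step 1 - series reduction of P4, P5 -> (-2*s - 4)/(3*s^2 - 4*s + 1)
Step 2 - sum the parallel branches P2, P3, (P4*P5) -> (24*s^4 + 10*s^3 - 83*s^2 - 24*s + 1)/(18*s^4 - 9*s^3 - 11*s^2 + s + 1)
Step 3 - reduce the series chain P1, (P2+P3+(P4*P5)) -> (72*s^4 + 30*s^3 - 249*s^2 - 72*s + 3)/(36*s^6 + 18*s^5 - 58*s^4 - 11*s^3 + 15*s^2 + s - 1)
That last expression is T(s), already simplified. Scaling its denominator by 1/36 (the reciprocal of the leading coefficient) yields the monic denominator.

Final answer: s^6 + s^5/2 - 29*s^4/18 - 11*s^3/36 + 5*s^2/12 + s/36 - 1/36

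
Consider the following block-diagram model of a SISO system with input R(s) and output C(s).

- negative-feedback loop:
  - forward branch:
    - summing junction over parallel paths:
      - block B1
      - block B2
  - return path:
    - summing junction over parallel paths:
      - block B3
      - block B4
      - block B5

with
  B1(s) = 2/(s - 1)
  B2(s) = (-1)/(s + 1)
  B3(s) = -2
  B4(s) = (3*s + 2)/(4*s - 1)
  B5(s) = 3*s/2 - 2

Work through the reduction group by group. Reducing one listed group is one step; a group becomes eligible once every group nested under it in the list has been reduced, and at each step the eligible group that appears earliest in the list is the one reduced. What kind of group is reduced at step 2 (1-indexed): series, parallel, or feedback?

1. combine B1, B2 in parallel
2. sum the parallel branches B3, B4, B5
3. close the feedback loop around (B1+B2), (B3+B4+B5)
At step 2 the group reduced is parallel.

Final answer: parallel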